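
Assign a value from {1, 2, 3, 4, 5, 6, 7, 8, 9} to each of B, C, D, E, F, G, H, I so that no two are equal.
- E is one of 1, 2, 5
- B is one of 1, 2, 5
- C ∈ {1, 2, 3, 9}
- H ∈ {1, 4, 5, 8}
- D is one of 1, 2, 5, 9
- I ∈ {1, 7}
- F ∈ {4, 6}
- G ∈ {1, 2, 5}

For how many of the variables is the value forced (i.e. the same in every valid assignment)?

3

The 3 variables B, E, G are confined to {1, 2, 5}, which locks those values in; drop them from C, D, H, I.
D has just one choice, so D = 9. Remove 9 from C.
I has just one choice, so I = 7.
C has just one choice, so C = 3.
Determined: C=3, D=9, I=7. The other variables each still have more than one consistent value. That makes 3.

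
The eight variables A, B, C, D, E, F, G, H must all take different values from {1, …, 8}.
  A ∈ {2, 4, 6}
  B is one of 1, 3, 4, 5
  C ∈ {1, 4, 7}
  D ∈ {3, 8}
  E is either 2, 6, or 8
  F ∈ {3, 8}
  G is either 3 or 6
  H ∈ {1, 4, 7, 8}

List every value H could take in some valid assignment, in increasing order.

The 8 variables draw from only 8 values {1, 2, 3, 4, 5, 6, 7, 8}, so each is used; only B can be 5, hence B = 5.
D and F between them cover only {3, 8} — a naked pair. Remove those values from E, G, H.
G must be 6 (only option left). Eliminate 6 elsewhere: A, E.
E must be 2 (only option left). Remove 2 from A.
A has just one choice, so A = 4. Strike 4 from C, H.
No further eliminations apply; H can still be any of 1, 7.

1, 7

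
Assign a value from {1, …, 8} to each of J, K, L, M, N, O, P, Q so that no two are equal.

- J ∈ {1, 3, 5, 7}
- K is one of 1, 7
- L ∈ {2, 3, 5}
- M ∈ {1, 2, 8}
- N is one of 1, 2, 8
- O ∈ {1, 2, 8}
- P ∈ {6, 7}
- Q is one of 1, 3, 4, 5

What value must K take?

The 8 variables draw from only 8 values {1, 2, 3, 4, 5, 6, 7, 8}, so each is used; only Q can be 4, hence Q = 4.
The 7 still-open variables together cover exactly {1, 2, 3, 5, 6, 7, 8} — 7 values for 7 variables — and 6 appears only in P's list, so P = 6.
M, N, O share exactly the 3 values {1, 2, 8}; by pigeonhole those values go to them, so strike 1, 2, 8 from J, K, L.
So K = 7.

7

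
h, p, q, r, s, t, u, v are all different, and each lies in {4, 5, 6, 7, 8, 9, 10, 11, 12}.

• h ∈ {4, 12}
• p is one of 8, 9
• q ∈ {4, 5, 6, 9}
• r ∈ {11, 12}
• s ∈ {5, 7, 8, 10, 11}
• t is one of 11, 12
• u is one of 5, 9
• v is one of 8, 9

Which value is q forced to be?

6

p and v between them cover only {8, 9} — a naked pair. Remove those values from q, s, u.
u has just one choice, so u = 5. Eliminate 5 elsewhere: q, s.
The 2 variables r and t are confined to {11, 12}, which locks those values in; drop them from h, s.
h's domain is down to {4}, so h = 4. Strike 4 from q.
So q = 6.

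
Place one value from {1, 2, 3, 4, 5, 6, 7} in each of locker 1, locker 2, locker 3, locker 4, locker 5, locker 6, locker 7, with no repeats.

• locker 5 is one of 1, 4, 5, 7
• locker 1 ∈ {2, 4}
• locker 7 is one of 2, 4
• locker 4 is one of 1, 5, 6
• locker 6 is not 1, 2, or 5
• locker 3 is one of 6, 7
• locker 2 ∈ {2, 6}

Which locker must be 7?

locker 3

The 7 variables together cover exactly {1, 2, 3, 4, 5, 6, 7} — 7 values for 7 variables — and 3 appears only in locker 6's list, so locker 6 = 3.
The 2 variables locker 1 and locker 7 are confined to {2, 4}, which locks those values in; drop them from locker 2, locker 5.
locker 2 has just one choice, so locker 2 = 6. Eliminate 6 elsewhere: locker 3, locker 4.
So 7 goes to locker 3.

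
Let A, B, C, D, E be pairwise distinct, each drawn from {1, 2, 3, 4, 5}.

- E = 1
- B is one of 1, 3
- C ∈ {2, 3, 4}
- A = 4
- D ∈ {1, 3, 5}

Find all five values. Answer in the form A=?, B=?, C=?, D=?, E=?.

A has just one choice, so A = 4. So C can't be 4.
E must be 1 (only option left). So B, D can't be 1.
That leaves B = 3. So C, D can't be 3.
C has just one choice, so C = 2.
D has just one choice, so D = 5.

A=4, B=3, C=2, D=5, E=1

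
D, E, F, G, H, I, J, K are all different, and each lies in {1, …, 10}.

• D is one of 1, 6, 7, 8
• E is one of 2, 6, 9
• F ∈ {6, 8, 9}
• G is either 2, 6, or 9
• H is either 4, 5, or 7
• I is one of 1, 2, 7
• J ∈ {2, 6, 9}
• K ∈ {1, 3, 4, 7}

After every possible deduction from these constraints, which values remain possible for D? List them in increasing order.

The 3 variables E, G, J are confined to {2, 6, 9}, which locks those values in; drop them from D, F, I.
F must be 8 (only option left). Strike 8 from D.
The 2 variables D and I are confined to {1, 7}, which locks those values in; drop them from H, K.
No further eliminations apply; D can still be any of 1, 7.

1, 7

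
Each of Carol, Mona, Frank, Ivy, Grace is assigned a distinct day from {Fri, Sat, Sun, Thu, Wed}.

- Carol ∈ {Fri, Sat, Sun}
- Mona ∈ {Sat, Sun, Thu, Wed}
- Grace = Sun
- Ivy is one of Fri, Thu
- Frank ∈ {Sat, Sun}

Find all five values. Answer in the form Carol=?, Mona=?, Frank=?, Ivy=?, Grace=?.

Carol=Fri, Mona=Wed, Frank=Sat, Ivy=Thu, Grace=Sun

Grace has just one choice, so Grace = Sun. So Carol, Mona, Frank can't be Sun.
Frank must be Sat (only option left). So Carol, Mona can't be Sat.
Carol has just one choice, so Carol = Fri. Eliminate Fri elsewhere: Ivy.
That leaves Ivy = Thu. Strike Thu from Mona.
That leaves Mona = Wed.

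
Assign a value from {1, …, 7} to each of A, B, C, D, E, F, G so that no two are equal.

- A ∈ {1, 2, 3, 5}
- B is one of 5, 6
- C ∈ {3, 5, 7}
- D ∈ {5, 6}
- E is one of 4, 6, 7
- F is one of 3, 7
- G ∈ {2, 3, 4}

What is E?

The 7 variables draw from only 7 values {1, 2, 3, 4, 5, 6, 7}, so each is used; only A can be 1, hence A = 1.
The 6 still-open variables draw from only 6 values {2, 3, 4, 5, 6, 7}, so each is used; only G can be 2, hence G = 2.
The 5 still-open variables draw from only 5 values {3, 4, 5, 6, 7}, so each is used; only E can be 4, hence E = 4.

4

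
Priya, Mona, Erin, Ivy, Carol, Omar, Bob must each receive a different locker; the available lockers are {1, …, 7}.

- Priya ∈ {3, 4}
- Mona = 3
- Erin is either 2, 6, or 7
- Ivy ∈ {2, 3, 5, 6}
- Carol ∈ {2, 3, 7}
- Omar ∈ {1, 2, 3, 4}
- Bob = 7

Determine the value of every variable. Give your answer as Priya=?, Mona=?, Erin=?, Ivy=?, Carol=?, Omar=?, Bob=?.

Mona must be 3 (only option left). Remove 3 from Priya, Ivy, Carol, Omar.
Bob has just one choice, so Bob = 7. Eliminate 7 elsewhere: Erin, Carol.
That leaves Priya = 4. So Omar can't be 4.
Carol has just one choice, so Carol = 2. Strike 2 from Erin, Ivy, Omar.
Omar must be 1 (only option left).
Erin has just one choice, so Erin = 6. Remove 6 from Ivy.
Ivy must be 5 (only option left).

Priya=4, Mona=3, Erin=6, Ivy=5, Carol=2, Omar=1, Bob=7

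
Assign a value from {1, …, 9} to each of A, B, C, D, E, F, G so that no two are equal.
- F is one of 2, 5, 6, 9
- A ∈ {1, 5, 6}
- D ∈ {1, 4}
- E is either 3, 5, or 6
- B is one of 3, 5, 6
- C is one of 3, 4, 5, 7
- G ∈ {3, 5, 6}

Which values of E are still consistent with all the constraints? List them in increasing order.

3, 5, 6

B, E, G share exactly the 3 values {3, 5, 6}; by pigeonhole those values go to them, so strike 3, 5, 6 from A, C, F.
A has just one choice, so A = 1. So D can't be 1.
D has just one choice, so D = 4. Strike 4 from C.
That leaves C = 7.
No further eliminations apply; E can still be any of 3, 5, 6.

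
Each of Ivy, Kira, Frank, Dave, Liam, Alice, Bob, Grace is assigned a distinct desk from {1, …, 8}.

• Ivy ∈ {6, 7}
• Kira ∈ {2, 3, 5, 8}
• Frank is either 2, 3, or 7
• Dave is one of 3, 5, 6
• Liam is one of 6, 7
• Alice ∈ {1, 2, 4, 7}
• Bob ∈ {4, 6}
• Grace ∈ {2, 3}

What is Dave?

5

The 8 variables together cover exactly {1, 2, 3, 4, 5, 6, 7, 8} — 8 values for 8 variables — and 1 appears only in Alice's list, so Alice = 1.
Among the 7 still-open variables, 4 fits only Bob (and all 7 values in {2, 3, 4, 5, 6, 7, 8} must be used), so Bob = 4.
The 6 still-open variables draw from only 6 values {2, 3, 5, 6, 7, 8}, so each is used; only Kira can be 8, hence Kira = 8.
The 5 still-open variables draw from only 5 values {2, 3, 5, 6, 7}, so each is used; only Dave can be 5, hence Dave = 5.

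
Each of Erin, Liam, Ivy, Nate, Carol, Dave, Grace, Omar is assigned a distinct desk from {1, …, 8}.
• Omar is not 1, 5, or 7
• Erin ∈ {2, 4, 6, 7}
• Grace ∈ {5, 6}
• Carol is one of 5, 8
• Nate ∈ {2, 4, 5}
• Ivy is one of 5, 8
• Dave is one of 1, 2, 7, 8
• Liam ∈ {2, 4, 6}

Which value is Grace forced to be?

6

The 8 variables together cover exactly {1, 2, 3, 4, 5, 6, 7, 8} — 8 values for 8 variables — and 1 appears only in Dave's list, so Dave = 1.
The 7 still-open variables draw from only 7 values {2, 3, 4, 5, 6, 7, 8}, so each is used; only Omar can be 3, hence Omar = 3.
Among the 6 still-open variables, 7 fits only Erin (and all 6 values in {2, 4, 5, 6, 7, 8} must be used), so Erin = 7.
The 2 variables Ivy and Carol are confined to {5, 8}, which locks those values in; drop them from Nate, Grace.
So Grace = 6.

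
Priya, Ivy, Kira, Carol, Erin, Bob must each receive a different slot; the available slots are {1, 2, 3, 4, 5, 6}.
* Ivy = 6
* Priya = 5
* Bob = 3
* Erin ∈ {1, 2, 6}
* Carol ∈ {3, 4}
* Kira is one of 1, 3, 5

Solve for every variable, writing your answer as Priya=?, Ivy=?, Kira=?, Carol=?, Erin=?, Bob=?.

Priya=5, Ivy=6, Kira=1, Carol=4, Erin=2, Bob=3

Priya's domain is down to {5}, so Priya = 5. Remove 5 from Kira.
Ivy must be 6 (only option left). So Erin can't be 6.
Bob has just one choice, so Bob = 3. Strike 3 from Kira, Carol.
Kira has just one choice, so Kira = 1. Remove 1 from Erin.
Carol has just one choice, so Carol = 4.
Erin must be 2 (only option left).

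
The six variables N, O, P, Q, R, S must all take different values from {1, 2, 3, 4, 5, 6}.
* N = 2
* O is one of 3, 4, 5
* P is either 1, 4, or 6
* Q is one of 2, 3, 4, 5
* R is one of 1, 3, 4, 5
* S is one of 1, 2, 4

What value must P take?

N must be 2 (only option left). Remove 2 from Q, S.
Among the 5 still-open variables, 6 fits only P (and all 5 values in {1, 3, 4, 5, 6} must be used), so P = 6.

6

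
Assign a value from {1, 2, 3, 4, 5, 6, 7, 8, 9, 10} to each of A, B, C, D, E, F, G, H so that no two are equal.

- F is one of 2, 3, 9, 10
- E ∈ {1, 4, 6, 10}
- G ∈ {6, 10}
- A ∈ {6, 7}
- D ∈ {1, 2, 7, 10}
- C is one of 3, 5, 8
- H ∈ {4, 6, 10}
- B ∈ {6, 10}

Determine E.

The 2 variables B and G are confined to {6, 10}, which locks those values in; drop them from A, D, E, F, H.
That leaves A = 7. Remove 7 from D.
H has just one choice, so H = 4. Remove 4 from E.
So E = 1.

1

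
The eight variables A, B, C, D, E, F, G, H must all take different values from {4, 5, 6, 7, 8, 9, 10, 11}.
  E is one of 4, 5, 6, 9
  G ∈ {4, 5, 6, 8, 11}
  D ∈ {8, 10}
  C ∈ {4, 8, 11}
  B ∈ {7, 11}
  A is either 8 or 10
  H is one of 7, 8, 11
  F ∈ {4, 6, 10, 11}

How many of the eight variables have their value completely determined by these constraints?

Among the 8 variables, 9 fits only E (and all 8 values in {4, 5, 6, 7, 8, 9, 10, 11} must be used), so E = 9.
The 7 still-open variables draw from only 7 values {4, 5, 6, 7, 8, 10, 11}, so each is used; only G can be 5, hence G = 5.
The 6 still-open variables draw from only 6 values {4, 6, 7, 8, 10, 11}, so each is used; only F can be 6, hence F = 6.
Among the 5 still-open variables, 4 fits only C (and all 5 values in {4, 7, 8, 10, 11} must be used), so C = 4.
The 2 variables A and D are confined to {8, 10}, which locks those values in; drop them from H.
Determined: C=4, E=9, F=6, G=5. The other variables each still have more than one consistent value. That makes 4.

4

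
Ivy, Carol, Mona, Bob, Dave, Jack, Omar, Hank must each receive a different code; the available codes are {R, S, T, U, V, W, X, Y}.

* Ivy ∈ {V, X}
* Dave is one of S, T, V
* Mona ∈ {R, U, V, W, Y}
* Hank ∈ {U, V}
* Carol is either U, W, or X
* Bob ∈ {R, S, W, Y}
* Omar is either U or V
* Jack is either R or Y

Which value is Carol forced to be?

W

The 8 variables draw from only 8 values {R, S, T, U, V, W, X, Y}, so each is used; only Dave can be T, hence Dave = T.
The 7 still-open variables together cover exactly {R, S, U, V, W, X, Y} — 7 values for 7 variables — and S appears only in Bob's list, so Bob = S.
The 2 variables Omar and Hank are confined to {U, V}, which locks those values in; drop them from Ivy, Carol, Mona.
Ivy's domain is down to {X}, so Ivy = X. So Carol can't be X.
So Carol = W.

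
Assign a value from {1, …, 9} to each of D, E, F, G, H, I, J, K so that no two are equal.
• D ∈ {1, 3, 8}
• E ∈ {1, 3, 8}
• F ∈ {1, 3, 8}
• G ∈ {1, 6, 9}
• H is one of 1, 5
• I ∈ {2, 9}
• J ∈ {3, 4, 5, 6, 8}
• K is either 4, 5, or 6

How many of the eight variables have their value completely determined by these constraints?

Among the 8 variables, 2 fits only I (and all 8 values in {1, 2, 3, 4, 5, 6, 8, 9} must be used), so I = 2.
The 7 still-open variables together cover exactly {1, 3, 4, 5, 6, 8, 9} — 7 values for 7 variables — and 9 appears only in G's list, so G = 9.
D, E, F share exactly the 3 values {1, 3, 8}; by pigeonhole those values go to them, so strike 1, 3, 8 from H, J.
That leaves H = 5. So J, K can't be 5.
Determined: G=9, H=5, I=2. The other variables each still have more than one consistent value. That makes 3.

3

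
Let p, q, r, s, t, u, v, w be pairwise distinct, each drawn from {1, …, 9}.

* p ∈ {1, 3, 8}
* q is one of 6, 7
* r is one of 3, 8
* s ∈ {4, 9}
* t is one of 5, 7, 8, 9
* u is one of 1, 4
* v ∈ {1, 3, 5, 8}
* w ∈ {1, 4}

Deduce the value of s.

9

The 8 variables draw from only 8 values {1, 3, 4, 5, 6, 7, 8, 9}, so each is used; only q can be 6, hence q = 6.
Among the 7 still-open variables, 7 fits only t (and all 7 values in {1, 3, 4, 5, 7, 8, 9} must be used), so t = 7.
The 6 still-open variables draw from only 6 values {1, 3, 4, 5, 8, 9}, so each is used; only v can be 5, hence v = 5.
Among the 5 still-open variables, 9 fits only s (and all 5 values in {1, 3, 4, 8, 9} must be used), so s = 9.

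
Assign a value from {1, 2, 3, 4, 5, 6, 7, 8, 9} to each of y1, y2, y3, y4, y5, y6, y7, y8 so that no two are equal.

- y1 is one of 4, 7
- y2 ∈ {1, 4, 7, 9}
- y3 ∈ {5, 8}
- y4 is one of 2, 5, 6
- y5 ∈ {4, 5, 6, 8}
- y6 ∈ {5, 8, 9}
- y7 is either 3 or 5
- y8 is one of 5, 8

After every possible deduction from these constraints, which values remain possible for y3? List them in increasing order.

5, 8

The 2 variables y3 and y8 are confined to {5, 8}, which locks those values in; drop them from y4, y5, y6, y7.
y6's domain is down to {9}, so y6 = 9. Remove 9 from y2.
y7's domain is down to {3}, so y7 = 3.
No further eliminations apply; y3 can still be any of 5, 8.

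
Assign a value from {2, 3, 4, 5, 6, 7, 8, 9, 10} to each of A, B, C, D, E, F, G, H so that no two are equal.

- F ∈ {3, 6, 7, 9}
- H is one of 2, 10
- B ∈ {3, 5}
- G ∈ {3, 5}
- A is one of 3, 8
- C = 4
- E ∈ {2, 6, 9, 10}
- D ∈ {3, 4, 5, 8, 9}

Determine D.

9

C has just one choice, so C = 4. So D can't be 4.
B and G between them cover only {3, 5} — a naked pair. Remove those values from A, D, F.
A has just one choice, so A = 8. So D can't be 8.
So D = 9.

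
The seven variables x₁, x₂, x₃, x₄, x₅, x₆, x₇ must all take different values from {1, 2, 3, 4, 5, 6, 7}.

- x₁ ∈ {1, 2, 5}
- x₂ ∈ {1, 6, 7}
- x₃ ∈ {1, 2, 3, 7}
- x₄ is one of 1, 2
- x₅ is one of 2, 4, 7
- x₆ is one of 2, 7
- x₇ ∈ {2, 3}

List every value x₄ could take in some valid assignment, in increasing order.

The 7 variables draw from only 7 values {1, 2, 3, 4, 5, 6, 7}, so each is used; only x₅ can be 4, hence x₅ = 4.
The 6 still-open variables draw from only 6 values {1, 2, 3, 5, 6, 7}, so each is used; only x₁ can be 5, hence x₁ = 5.
The 5 still-open variables together cover exactly {1, 2, 3, 6, 7} — 5 values for 5 variables — and 6 appears only in x₂'s list, so x₂ = 6.
No further eliminations apply; x₄ can still be any of 1, 2.

1, 2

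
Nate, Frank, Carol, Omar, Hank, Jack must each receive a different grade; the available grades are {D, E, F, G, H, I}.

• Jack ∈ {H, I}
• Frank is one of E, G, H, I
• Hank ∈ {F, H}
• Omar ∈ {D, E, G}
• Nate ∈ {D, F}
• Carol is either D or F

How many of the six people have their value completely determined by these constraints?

2

Nate and Carol share exactly the 2 values {D, F}; by pigeonhole those values go to them, so strike D, F from Omar, Hank.
Hank has just one choice, so Hank = H. Remove H from Frank, Jack.
Jack's domain is down to {I}, so Jack = I. Strike I from Frank.
Determined: Hank=H, Jack=I. The other people each still have more than one consistent value. That makes 2.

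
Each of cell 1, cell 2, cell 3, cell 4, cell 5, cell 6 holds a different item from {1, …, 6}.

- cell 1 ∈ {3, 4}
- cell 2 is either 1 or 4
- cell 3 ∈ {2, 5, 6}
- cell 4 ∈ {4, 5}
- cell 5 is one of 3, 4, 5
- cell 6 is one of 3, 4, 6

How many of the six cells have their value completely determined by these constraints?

3

The 6 variables together cover exactly {1, 2, 3, 4, 5, 6} — 6 values for 6 variables — and 1 appears only in cell 2's list, so cell 2 = 1.
The 5 still-open variables together cover exactly {2, 3, 4, 5, 6} — 5 values for 5 variables — and 2 appears only in cell 3's list, so cell 3 = 2.
The 4 still-open variables draw from only 4 values {3, 4, 5, 6}, so each is used; only cell 6 can be 6, hence cell 6 = 6.
Determined: cell 2=1, cell 3=2, cell 6=6. The other cells each still have more than one consistent value. That makes 3.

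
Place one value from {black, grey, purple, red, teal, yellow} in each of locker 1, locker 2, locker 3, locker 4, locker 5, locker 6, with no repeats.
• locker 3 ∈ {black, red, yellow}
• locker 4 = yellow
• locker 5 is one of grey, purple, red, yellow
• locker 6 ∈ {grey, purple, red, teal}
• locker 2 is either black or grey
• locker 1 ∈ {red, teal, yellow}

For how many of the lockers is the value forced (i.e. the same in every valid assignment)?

locker 4 must be yellow (only option left). Eliminate yellow elsewhere: locker 1, locker 3, locker 5.
Determined: locker 4=yellow. The other lockers each still have more than one consistent value. That makes 1.

1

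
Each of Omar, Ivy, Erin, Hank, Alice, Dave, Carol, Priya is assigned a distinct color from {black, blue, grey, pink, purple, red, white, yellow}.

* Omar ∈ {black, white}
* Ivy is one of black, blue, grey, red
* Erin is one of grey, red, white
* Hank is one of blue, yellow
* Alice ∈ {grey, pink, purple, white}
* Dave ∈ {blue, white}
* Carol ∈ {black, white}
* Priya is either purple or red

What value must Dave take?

The 8 variables together cover exactly {black, blue, grey, pink, purple, red, white, yellow} — 8 values for 8 variables — and pink appears only in Alice's list, so Alice = pink.
Among the 7 still-open variables, purple fits only Priya (and all 7 values in {black, blue, grey, purple, red, white, yellow} must be used), so Priya = purple.
Among the 6 still-open variables, yellow fits only Hank (and all 6 values in {black, blue, grey, red, white, yellow} must be used), so Hank = yellow.
Omar and Carol between them cover only {black, white} — a naked pair. Remove those values from Ivy, Erin, Dave.
So Dave = blue.

blue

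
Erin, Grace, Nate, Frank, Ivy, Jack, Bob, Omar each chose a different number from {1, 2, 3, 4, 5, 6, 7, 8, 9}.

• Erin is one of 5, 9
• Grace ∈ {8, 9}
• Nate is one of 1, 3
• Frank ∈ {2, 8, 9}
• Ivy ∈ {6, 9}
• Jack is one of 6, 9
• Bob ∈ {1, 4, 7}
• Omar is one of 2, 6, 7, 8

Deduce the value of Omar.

7

Ivy and Jack between them cover only {6, 9} — a naked pair. Remove those values from Erin, Grace, Frank, Omar.
Erin must be 5 (only option left).
That leaves Grace = 8. So Frank, Omar can't be 8.
Frank has just one choice, so Frank = 2. So Omar can't be 2.
So Omar = 7.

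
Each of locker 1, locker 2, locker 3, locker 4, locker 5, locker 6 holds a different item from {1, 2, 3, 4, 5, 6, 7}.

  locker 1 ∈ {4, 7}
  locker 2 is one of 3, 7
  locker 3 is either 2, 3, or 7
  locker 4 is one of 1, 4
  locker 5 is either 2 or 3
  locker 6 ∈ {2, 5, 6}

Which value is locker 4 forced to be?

locker 2, locker 3, locker 5 between them cover only {2, 3, 7} — a naked triple. Remove those values from locker 1, locker 6.
locker 1 has just one choice, so locker 1 = 4. So locker 4 can't be 4.
So locker 4 = 1.

1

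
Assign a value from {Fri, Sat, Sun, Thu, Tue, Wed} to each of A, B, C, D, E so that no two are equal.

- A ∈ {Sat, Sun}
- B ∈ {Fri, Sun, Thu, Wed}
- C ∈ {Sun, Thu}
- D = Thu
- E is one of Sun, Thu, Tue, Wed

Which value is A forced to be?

Sat

D must be Thu (only option left). So B, C, E can't be Thu.
C's domain is down to {Sun}, so C = Sun. Strike Sun from A, B, E.
So A = Sat.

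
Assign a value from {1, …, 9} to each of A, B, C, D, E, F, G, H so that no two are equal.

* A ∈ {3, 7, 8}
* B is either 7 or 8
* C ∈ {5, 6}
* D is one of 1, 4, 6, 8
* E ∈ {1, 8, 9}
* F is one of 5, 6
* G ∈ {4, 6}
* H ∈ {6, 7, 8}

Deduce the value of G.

The 8 variables draw from only 8 values {1, 3, 4, 5, 6, 7, 8, 9}, so each is used; only A can be 3, hence A = 3.
The 7 still-open variables together cover exactly {1, 4, 5, 6, 7, 8, 9} — 7 values for 7 variables — and 9 appears only in E's list, so E = 9.
The 6 still-open variables draw from only 6 values {1, 4, 5, 6, 7, 8}, so each is used; only D can be 1, hence D = 1.
The 5 still-open variables draw from only 5 values {4, 5, 6, 7, 8}, so each is used; only G can be 4, hence G = 4.

4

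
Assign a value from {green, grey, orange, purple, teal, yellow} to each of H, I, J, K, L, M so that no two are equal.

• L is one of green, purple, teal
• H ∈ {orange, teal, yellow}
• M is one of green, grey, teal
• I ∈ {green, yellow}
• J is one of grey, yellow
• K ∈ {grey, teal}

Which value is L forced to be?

The 6 variables together cover exactly {green, grey, orange, purple, teal, yellow} — 6 values for 6 variables — and orange appears only in H's list, so H = orange.
The 5 still-open variables together cover exactly {green, grey, purple, teal, yellow} — 5 values for 5 variables — and purple appears only in L's list, so L = purple.

purple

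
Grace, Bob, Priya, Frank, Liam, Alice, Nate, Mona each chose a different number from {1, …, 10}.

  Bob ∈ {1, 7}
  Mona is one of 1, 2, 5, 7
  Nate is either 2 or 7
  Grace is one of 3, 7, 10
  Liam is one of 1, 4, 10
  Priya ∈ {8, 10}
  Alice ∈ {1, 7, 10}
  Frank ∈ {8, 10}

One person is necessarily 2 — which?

Nate

Among the 8 variables, 3 fits only Grace (and all 8 values in {1, 2, 3, 4, 5, 7, 8, 10} must be used), so Grace = 3.
Among the 7 still-open variables, 4 fits only Liam (and all 7 values in {1, 2, 4, 5, 7, 8, 10} must be used), so Liam = 4.
Among the 6 still-open variables, 5 fits only Mona (and all 6 values in {1, 2, 5, 7, 8, 10} must be used), so Mona = 5.
Among the 5 still-open variables, 2 fits only Nate (and all 5 values in {1, 2, 7, 8, 10} must be used), so Nate = 2.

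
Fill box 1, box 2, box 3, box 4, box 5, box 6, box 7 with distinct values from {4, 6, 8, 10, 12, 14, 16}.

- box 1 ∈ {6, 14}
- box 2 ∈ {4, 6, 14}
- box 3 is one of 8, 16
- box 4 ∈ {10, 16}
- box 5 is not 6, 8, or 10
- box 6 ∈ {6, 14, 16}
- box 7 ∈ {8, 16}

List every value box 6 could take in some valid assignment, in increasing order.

Among the 7 variables, 10 fits only box 4 (and all 7 values in {4, 6, 8, 10, 12, 14, 16} must be used), so box 4 = 10.
Among the 6 still-open variables, 12 fits only box 5 (and all 6 values in {4, 6, 8, 12, 14, 16} must be used), so box 5 = 12.
The 5 still-open variables draw from only 5 values {4, 6, 8, 14, 16}, so each is used; only box 2 can be 4, hence box 2 = 4.
box 3 and box 7 between them cover only {8, 16} — a naked pair. Remove those values from box 6.
No further eliminations apply; box 6 can still be any of 6, 14.

6, 14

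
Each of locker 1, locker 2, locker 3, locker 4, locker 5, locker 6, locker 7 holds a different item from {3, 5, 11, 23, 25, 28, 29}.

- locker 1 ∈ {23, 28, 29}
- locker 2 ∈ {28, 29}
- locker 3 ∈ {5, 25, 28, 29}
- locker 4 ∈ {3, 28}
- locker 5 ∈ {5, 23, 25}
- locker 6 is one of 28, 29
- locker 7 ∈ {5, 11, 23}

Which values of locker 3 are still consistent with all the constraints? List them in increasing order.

5, 25

The 7 variables together cover exactly {3, 5, 11, 23, 25, 28, 29} — 7 values for 7 variables — and 3 appears only in locker 4's list, so locker 4 = 3.
The 6 still-open variables draw from only 6 values {5, 11, 23, 25, 28, 29}, so each is used; only locker 7 can be 11, hence locker 7 = 11.
locker 2 and locker 6 share exactly the 2 values {28, 29}; by pigeonhole those values go to them, so strike 28, 29 from locker 1, locker 3.
locker 1's domain is down to {23}, so locker 1 = 23. Eliminate 23 elsewhere: locker 5.
No further eliminations apply; locker 3 can still be any of 5, 25.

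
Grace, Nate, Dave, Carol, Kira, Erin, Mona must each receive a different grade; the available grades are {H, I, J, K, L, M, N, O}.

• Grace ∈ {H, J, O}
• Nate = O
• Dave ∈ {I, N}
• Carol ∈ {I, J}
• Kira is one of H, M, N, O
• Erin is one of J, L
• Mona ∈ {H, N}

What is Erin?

Nate has just one choice, so Nate = O. Strike O from Grace, Kira.
The 6 still-open variables together cover exactly {H, I, J, L, M, N} — 6 values for 6 variables — and L appears only in Erin's list, so Erin = L.

L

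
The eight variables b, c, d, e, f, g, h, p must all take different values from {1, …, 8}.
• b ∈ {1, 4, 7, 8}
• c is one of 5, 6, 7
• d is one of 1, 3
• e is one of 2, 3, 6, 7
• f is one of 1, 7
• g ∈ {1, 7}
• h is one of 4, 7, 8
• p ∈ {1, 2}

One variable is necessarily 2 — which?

Among the 8 variables, 5 fits only c (and all 8 values in {1, 2, 3, 4, 5, 6, 7, 8} must be used), so c = 5.
The 7 still-open variables draw from only 7 values {1, 2, 3, 4, 6, 7, 8}, so each is used; only e can be 6, hence e = 6.
The 6 still-open variables together cover exactly {1, 2, 3, 4, 7, 8} — 6 values for 6 variables — and 2 appears only in p's list, so p = 2.

p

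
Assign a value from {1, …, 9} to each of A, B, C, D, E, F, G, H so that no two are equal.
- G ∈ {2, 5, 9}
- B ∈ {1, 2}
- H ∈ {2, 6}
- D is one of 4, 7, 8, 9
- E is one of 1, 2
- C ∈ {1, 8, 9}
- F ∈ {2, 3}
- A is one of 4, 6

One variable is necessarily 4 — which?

A

The 2 variables B and E are confined to {1, 2}, which locks those values in; drop them from C, F, G, H.
F has just one choice, so F = 3.
That leaves H = 6. So A can't be 6.
So 4 goes to A.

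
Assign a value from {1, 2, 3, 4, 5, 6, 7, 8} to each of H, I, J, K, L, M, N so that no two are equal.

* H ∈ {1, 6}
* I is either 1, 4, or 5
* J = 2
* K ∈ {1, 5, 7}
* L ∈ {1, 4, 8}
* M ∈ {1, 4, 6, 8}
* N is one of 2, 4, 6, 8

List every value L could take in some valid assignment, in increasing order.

1, 4, 8

J must be 2 (only option left). So N can't be 2.
The 6 still-open variables together cover exactly {1, 4, 5, 6, 7, 8} — 6 values for 6 variables — and 7 appears only in K's list, so K = 7.
The 5 still-open variables draw from only 5 values {1, 4, 5, 6, 8}, so each is used; only I can be 5, hence I = 5.
No further eliminations apply; L can still be any of 1, 4, 8.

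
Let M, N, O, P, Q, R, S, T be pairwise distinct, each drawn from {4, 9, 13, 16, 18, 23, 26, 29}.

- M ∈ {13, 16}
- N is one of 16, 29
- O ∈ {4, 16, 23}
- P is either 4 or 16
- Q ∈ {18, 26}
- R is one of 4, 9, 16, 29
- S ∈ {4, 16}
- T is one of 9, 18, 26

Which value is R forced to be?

9

The 8 variables together cover exactly {4, 9, 13, 16, 18, 23, 26, 29} — 8 values for 8 variables — and 13 appears only in M's list, so M = 13.
The 7 still-open variables draw from only 7 values {4, 9, 16, 18, 23, 26, 29}, so each is used; only O can be 23, hence O = 23.
The 2 variables P and S are confined to {4, 16}, which locks those values in; drop them from N, R.
That leaves N = 29. Eliminate 29 elsewhere: R.
So R = 9.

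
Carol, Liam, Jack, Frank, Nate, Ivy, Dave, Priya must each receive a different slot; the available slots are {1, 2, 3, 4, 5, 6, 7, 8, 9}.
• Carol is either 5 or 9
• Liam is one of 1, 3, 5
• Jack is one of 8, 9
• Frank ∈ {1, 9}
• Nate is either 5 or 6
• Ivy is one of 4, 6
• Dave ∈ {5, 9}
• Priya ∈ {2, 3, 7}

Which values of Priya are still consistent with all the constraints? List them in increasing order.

The 2 variables Carol and Dave are confined to {5, 9}, which locks those values in; drop them from Liam, Jack, Frank, Nate.
That leaves Jack = 8.
Frank has just one choice, so Frank = 1. Strike 1 from Liam.
Nate must be 6 (only option left). Strike 6 from Ivy.
Ivy must be 4 (only option left).
Liam's domain is down to {3}, so Liam = 3. So Priya can't be 3.
No further eliminations apply; Priya can still be any of 2, 7.

2, 7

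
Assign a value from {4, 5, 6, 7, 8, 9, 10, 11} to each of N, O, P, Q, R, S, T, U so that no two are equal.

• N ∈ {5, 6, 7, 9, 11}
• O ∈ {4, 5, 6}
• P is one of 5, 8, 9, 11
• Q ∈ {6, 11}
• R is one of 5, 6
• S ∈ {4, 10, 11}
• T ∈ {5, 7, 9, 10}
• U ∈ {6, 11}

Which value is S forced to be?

10

The 8 variables together cover exactly {4, 5, 6, 7, 8, 9, 10, 11} — 8 values for 8 variables — and 8 appears only in P's list, so P = 8.
Q and U between them cover only {6, 11} — a naked pair. Remove those values from N, O, R, S.
R must be 5 (only option left). Eliminate 5 elsewhere: N, O, T.
O's domain is down to {4}, so O = 4. Strike 4 from S.
So S = 10.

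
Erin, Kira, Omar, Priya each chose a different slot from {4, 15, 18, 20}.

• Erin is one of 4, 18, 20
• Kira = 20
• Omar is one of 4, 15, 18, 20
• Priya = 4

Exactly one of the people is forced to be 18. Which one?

Kira's domain is down to {20}, so Kira = 20. Strike 20 from Erin, Omar.
That leaves Priya = 4. Remove 4 from Erin, Omar.
So 18 goes to Erin.

Erin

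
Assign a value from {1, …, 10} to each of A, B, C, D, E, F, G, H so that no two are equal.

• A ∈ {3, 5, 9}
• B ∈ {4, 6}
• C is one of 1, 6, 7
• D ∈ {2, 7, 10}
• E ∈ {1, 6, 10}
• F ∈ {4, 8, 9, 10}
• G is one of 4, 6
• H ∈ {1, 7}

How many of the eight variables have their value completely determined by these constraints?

2

B and G share exactly the 2 values {4, 6}; by pigeonhole those values go to them, so strike 4, 6 from C, E, F.
C and H share exactly the 2 values {1, 7}; by pigeonhole those values go to them, so strike 1, 7 from D, E.
That leaves E = 10. Eliminate 10 elsewhere: D, F.
D has just one choice, so D = 2.
Determined: D=2, E=10. The other variables each still have more than one consistent value. That makes 2.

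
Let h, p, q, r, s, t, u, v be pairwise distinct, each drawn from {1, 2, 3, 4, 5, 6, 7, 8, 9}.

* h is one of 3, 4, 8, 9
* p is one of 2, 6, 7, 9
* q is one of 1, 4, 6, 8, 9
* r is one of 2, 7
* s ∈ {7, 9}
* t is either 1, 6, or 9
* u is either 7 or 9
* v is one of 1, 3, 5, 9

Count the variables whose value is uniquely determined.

3

The 2 variables s and u are confined to {7, 9}, which locks those values in; drop them from h, p, q, r, t, v.
That leaves r = 2. Remove 2 from p.
That leaves p = 6. Strike 6 from q, t.
t must be 1 (only option left). Remove 1 from q, v.
Determined: p=6, r=2, t=1. The other variables each still have more than one consistent value. That makes 3.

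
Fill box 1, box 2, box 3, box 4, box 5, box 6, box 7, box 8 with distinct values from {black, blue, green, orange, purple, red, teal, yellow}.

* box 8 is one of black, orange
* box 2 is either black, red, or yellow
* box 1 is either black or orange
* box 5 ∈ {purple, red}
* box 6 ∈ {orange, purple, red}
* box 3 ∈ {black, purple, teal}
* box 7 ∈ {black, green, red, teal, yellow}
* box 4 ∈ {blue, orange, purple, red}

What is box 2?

yellow

The 8 variables together cover exactly {black, blue, green, orange, purple, red, teal, yellow} — 8 values for 8 variables — and blue appears only in box 4's list, so box 4 = blue.
The 7 still-open variables draw from only 7 values {black, green, orange, purple, red, teal, yellow}, so each is used; only box 7 can be green, hence box 7 = green.
The 6 still-open variables draw from only 6 values {black, orange, purple, red, teal, yellow}, so each is used; only box 3 can be teal, hence box 3 = teal.
Among the 5 still-open variables, yellow fits only box 2 (and all 5 values in {black, orange, purple, red, yellow} must be used), so box 2 = yellow.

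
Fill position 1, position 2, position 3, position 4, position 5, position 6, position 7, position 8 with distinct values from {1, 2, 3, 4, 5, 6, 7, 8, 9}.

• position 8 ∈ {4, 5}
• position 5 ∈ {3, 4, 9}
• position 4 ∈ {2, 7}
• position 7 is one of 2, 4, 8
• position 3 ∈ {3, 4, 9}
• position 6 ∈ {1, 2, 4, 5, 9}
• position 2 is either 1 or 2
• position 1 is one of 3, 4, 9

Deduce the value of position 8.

The 8 variables together cover exactly {1, 2, 3, 4, 5, 7, 8, 9} — 8 values for 8 variables — and 7 appears only in position 4's list, so position 4 = 7.
Among the 7 still-open variables, 8 fits only position 7 (and all 7 values in {1, 2, 3, 4, 5, 8, 9} must be used), so position 7 = 8.
The 3 variables position 1, position 3, position 5 are confined to {3, 4, 9}, which locks those values in; drop them from position 6, position 8.
So position 8 = 5.

5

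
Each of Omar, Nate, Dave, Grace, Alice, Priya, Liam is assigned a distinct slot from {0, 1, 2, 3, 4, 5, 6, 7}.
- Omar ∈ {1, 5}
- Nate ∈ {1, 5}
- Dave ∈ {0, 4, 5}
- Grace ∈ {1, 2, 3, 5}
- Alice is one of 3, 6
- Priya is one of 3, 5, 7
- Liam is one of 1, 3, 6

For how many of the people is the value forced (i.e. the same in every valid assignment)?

2

The 2 variables Omar and Nate are confined to {1, 5}, which locks those values in; drop them from Dave, Grace, Priya, Liam.
Alice and Liam between them cover only {3, 6} — a naked pair. Remove those values from Grace, Priya.
Grace has just one choice, so Grace = 2.
Priya has just one choice, so Priya = 7.
Determined: Grace=2, Priya=7. The other people each still have more than one consistent value. That makes 2.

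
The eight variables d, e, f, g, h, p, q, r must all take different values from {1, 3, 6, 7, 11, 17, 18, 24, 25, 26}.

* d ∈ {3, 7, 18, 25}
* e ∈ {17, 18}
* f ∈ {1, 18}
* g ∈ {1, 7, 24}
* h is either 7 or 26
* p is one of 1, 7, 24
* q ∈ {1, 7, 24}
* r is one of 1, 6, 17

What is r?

6

g, p, q between them cover only {1, 7, 24} — a naked triple. Remove those values from d, f, h, r.
f's domain is down to {18}, so f = 18. Eliminate 18 elsewhere: d, e.
h's domain is down to {26}, so h = 26.
That leaves e = 17. Strike 17 from r.
So r = 6.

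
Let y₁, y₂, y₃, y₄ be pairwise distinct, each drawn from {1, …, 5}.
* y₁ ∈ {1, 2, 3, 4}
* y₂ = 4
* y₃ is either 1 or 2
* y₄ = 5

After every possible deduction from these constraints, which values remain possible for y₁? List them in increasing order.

1, 2, 3

y₂ has just one choice, so y₂ = 4. Eliminate 4 elsewhere: y₁.
That leaves y₄ = 5.
No further eliminations apply; y₁ can still be any of 1, 2, 3.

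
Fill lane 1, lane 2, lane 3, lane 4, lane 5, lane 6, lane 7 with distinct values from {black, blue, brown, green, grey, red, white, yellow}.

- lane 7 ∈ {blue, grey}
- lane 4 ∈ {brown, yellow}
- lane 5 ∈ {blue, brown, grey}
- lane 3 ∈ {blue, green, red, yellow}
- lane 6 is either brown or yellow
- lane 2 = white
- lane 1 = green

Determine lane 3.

lane 1 must be green (only option left). Remove green from lane 3.
lane 2 must be white (only option left).
Among the 5 still-open variables, red fits only lane 3 (and all 5 values in {blue, brown, grey, red, yellow} must be used), so lane 3 = red.

red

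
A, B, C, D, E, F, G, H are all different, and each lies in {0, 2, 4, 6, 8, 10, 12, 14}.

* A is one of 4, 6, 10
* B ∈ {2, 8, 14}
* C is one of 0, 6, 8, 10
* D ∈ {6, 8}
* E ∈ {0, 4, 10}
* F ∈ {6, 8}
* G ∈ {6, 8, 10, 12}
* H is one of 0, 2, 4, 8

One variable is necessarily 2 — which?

H

The 8 variables draw from only 8 values {0, 2, 4, 6, 8, 10, 12, 14}, so each is used; only G can be 12, hence G = 12.
Among the 7 still-open variables, 14 fits only B (and all 7 values in {0, 2, 4, 6, 8, 10, 14} must be used), so B = 14.
The 6 still-open variables together cover exactly {0, 2, 4, 6, 8, 10} — 6 values for 6 variables — and 2 appears only in H's list, so H = 2.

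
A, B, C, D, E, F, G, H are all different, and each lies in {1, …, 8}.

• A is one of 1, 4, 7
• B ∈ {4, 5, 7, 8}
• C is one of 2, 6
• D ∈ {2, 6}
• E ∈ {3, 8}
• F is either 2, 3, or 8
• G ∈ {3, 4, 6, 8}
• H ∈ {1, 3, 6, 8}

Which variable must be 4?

The 8 variables together cover exactly {1, 2, 3, 4, 5, 6, 7, 8} — 8 values for 8 variables — and 5 appears only in B's list, so B = 5.
The 7 still-open variables draw from only 7 values {1, 2, 3, 4, 6, 7, 8}, so each is used; only A can be 7, hence A = 7.
The 6 still-open variables together cover exactly {1, 2, 3, 4, 6, 8} — 6 values for 6 variables — and 1 appears only in H's list, so H = 1.
The 5 still-open variables together cover exactly {2, 3, 4, 6, 8} — 5 values for 5 variables — and 4 appears only in G's list, so G = 4.

G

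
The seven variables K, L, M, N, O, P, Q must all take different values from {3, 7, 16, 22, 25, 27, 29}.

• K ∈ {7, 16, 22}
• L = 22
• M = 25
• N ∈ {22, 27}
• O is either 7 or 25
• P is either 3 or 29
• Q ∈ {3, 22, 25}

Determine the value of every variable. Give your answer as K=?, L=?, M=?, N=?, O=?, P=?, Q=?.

K=16, L=22, M=25, N=27, O=7, P=29, Q=3

L's domain is down to {22}, so L = 22. Strike 22 from K, N, Q.
M must be 25 (only option left). Remove 25 from O, Q.
That leaves N = 27.
That leaves O = 7. Remove 7 from K.
Q must be 3 (only option left). So P can't be 3.
K must be 16 (only option left).
P has just one choice, so P = 29.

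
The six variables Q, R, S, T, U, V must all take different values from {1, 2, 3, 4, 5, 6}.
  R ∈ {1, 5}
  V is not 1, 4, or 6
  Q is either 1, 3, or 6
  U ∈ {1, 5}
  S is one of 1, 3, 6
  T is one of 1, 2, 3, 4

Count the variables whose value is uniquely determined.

The 6 variables together cover exactly {1, 2, 3, 4, 5, 6} — 6 values for 6 variables — and 4 appears only in T's list, so T = 4.
Among the 5 still-open variables, 2 fits only V (and all 5 values in {1, 2, 3, 5, 6} must be used), so V = 2.
The 2 variables R and U are confined to {1, 5}, which locks those values in; drop them from Q, S.
Determined: T=4, V=2. The other variables each still have more than one consistent value. That makes 2.

2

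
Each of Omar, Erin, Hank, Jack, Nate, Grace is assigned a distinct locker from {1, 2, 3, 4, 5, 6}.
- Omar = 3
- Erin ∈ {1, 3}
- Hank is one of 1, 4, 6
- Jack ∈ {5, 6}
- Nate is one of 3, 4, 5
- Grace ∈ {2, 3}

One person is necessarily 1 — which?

Erin

Omar must be 3 (only option left). So Erin, Nate, Grace can't be 3.
So 1 goes to Erin.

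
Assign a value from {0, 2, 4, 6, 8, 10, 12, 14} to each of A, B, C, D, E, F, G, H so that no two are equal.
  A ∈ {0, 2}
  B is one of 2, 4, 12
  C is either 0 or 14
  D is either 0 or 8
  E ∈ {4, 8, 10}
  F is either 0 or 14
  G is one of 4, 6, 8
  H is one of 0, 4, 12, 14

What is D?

The 8 variables together cover exactly {0, 2, 4, 6, 8, 10, 12, 14} — 8 values for 8 variables — and 6 appears only in G's list, so G = 6.
The 7 still-open variables together cover exactly {0, 2, 4, 8, 10, 12, 14} — 7 values for 7 variables — and 10 appears only in E's list, so E = 10.
The 6 still-open variables together cover exactly {0, 2, 4, 8, 12, 14} — 6 values for 6 variables — and 8 appears only in D's list, so D = 8.

8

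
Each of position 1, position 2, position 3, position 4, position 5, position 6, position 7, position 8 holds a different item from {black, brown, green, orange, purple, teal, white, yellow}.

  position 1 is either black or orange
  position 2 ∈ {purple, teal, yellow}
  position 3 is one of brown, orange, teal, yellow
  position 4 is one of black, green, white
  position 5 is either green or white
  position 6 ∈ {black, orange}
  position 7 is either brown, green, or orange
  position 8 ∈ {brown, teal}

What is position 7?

The 8 variables draw from only 8 values {black, brown, green, orange, purple, teal, white, yellow}, so each is used; only position 2 can be purple, hence position 2 = purple.
The 7 still-open variables draw from only 7 values {black, brown, green, orange, teal, white, yellow}, so each is used; only position 3 can be yellow, hence position 3 = yellow.
Among the 6 still-open variables, teal fits only position 8 (and all 6 values in {black, brown, green, orange, teal, white} must be used), so position 8 = teal.
The 5 still-open variables together cover exactly {black, brown, green, orange, white} — 5 values for 5 variables — and brown appears only in position 7's list, so position 7 = brown.

brown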